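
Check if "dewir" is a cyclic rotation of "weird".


Word: "weird", Candidate: "dewir"
Method: check if candidate is substring of word+word
"weirdweird" contains "dewir"? No
Is rotation = No


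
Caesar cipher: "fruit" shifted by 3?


Word: "fruit"
Shift: 3
Each letter → (letter + shift) mod 26:
  'f' (5) + 3 = 8 → 'i'
  'r' (17) + 3 = 20 → 'u'
  'u' (20) + 3 = 23 → 'x'
  'i' (8) + 3 = 11 → 'l'
  't' (19) + 3 = 22 → 'w'
Result = "iuxlw"


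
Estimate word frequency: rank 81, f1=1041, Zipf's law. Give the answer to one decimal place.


Zipf's law: f(r) = f(1) / r
f(1) = 1041
f(81) = 1041 / 81
= 12.9 occurrences


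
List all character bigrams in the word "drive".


Word: "drive" (length 5)
Number of bigrams = 5 - 2 + 1 = 4
  Position 0: "dr"
  Position 1: "ri"
  Position 2: "iv"
  Position 3: "ve"
Bigrams = "dr", "ri", "iv", "ve"


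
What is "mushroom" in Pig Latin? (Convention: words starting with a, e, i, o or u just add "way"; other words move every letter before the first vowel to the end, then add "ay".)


Word: "mushroom"
Starts with consonant(s) → move to end, add 'ay'
Consonant cluster: "m"
Pig Latin = "ushroommay"


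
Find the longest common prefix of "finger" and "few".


Word 1: "finger"
Word 2: "few"
Comparing from start:
  Pos 0: 'f' == 'f'
  Pos 1: 'i' != 'e' (stop)
LCP = "f" (length 1)


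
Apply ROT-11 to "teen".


Word: "teen"
Shift: 11
Each letter → (letter + shift) mod 26:
  't' (19) + 11 = 4 → 'e'
  'e' (4) + 11 = 15 → 'p'
  'e' (4) + 11 = 15 → 'p'
  'n' (13) + 11 = 24 → 'y'
Result = "eppy"


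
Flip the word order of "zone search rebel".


Original: "zone search rebel"
Words (1..n): zone | search | rebel
Reversed (n..1): rebel | search | zone
Result = "rebel search zone"


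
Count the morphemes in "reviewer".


Word: "reviewer"
Morphemes: re- + view + -er
Each morpheme carries meaning
= 3 morphemes


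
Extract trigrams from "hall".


Word: "hall" (length 4)
Number of trigrams = 4 - 3 + 1 = 2
  Position 0: "hal"
  Position 1: "all"
Trigrams = "hal", "all"


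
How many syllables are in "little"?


Word: "little"
Syllable breakdown: lit-tle
Counting: 2 parts
= 2 syllables


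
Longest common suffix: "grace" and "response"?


Word 1: "grace"
Word 2: "response"
Comparing from end:
  Pos -1: 'e' == 'e'
  Pos -2: 'c' != 's' (stop)
LCS = "e" (length 1)


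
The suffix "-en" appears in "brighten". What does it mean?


Suffix: -en
Example: brighten (bright + -en)
Meaning = to make / become


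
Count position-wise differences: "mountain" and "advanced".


Comparing character by character (same length = 8):
  Pos 0: 'm' vs 'a' !=
  Pos 1: 'o' vs 'd' !=
  Pos 2: 'u' vs 'v' !=
  Pos 3: 'n' vs 'a' !=
  Pos 4: 't' vs 'n' !=
  Pos 5: 'a' vs 'c' !=
  Pos 6: 'i' vs 'e' !=
  Pos 7: 'n' vs 'd' !=
Hamming distance = 8


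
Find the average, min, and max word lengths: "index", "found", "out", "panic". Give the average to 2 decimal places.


Lengths: "index"=5, "found"=5, "out"=3, "panic"=5
Sum = 18, Count = 4
Average = 18/4 = 4.50
= avg=4.50, min=3, max=5


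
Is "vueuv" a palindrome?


Word: "vueuv"
Reversed: "vueuv"
Forward == Backward? vueuv == vueuv
Palindrome = Yes


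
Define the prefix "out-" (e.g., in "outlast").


Prefix: out-
Example: outlast (out- + last)
Meaning = surpass


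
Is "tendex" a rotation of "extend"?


Word: "extend", Candidate: "tendex"
Method: check if candidate is substring of word+word
"extendextend" contains "tendex"? Yes
Is rotation = Yes


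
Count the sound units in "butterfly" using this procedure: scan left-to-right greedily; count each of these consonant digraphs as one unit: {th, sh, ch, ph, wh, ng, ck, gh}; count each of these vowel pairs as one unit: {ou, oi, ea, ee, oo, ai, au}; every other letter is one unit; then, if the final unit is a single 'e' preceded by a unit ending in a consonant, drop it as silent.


Word: "butterfly" (9 letters)
Left-to-right scan:
  (1) 'b' (letter)
  (2) 'u' (letter)
  (3) 't' (letter)
  (4) 't' (letter)
  (5) 'e' (letter)
  (6) 'r' (letter)
  (7) 'f' (letter)
  (8) 'l' (letter)
  (9) 'y' (letter)
Units from scan: 9
Sound units = 9 units


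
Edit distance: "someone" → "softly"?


Word 1: "someone" (length 7)
Word 2: "softly" (length 6)
One optimal edit sequence (insert/delete/substitute each cost 1):
  1. keep 's'
  2. keep 'o'
  3. delete 'm'  (+1)
  4. substitute 'e' -> 'f'  (+1)
  5. substitute 'o' -> 't'  (+1)
  6. substitute 'n' -> 'l'  (+1)
  7. substitute 'e' -> 'y'  (+1)
Total edit operations: 5
Edit distance = 5


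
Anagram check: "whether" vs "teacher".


Word 1: "whether" → sorted: eehhrtw
Word 2: "teacher" → sorted: aceehrt
Same letters? eehhrtw != aceehrt
Anagram = No


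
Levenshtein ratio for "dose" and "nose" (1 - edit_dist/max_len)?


Word 1: "dose" (length 4)
Word 2: "nose" (length 4)
One optimal edit sequence:
  1. substitute 'd' -> 'n'  (+1)
  2. keep 'o'
  3. keep 's'
  4. keep 'e'
Edit distance = 1
Max length = max(4, 4) = 4
Similarity = 1 - 1/4
= 0.7500


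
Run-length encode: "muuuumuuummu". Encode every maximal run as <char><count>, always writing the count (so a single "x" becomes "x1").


String: "muuuumuuummu"
Scanning for consecutive runs:
  'm' x 1
  'u' x 4
  'm' x 1
  'u' x 3
  'm' x 2
  'u' x 1
RLE = "m1u4m1u3m2u1"


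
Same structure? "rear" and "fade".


Pattern of "rear": [0, 1, 2, 0]
Pattern of "fade": [0, 1, 2, 3]
Patterns do not match
Same pattern = No


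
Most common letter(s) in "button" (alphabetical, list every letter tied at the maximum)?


Word: "button"
Letter counts:
  'b': 1
  'n': 1
  'o': 1
  't': 2
  'u': 1
Maximum count = 2
Most frequent = 't' (2 times each)


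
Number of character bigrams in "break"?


Word: "break" (length 5)
Number of 2-grams = length - 2 + 1 = 5 - 2 + 1
= 4


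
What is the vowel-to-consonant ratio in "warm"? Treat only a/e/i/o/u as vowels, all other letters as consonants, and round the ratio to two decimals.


Word: "warm"
Vowels (a,e,i,o,u): 1
Consonants: 3
Ratio = 1/3
= 0.33


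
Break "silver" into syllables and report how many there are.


Word: "silver"
Syllable breakdown: sil / ver
Counting: 2 parts
= 2 syllables


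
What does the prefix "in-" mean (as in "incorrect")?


Prefix: in-
Example: incorrect (in- + correct)
Meaning = not / into


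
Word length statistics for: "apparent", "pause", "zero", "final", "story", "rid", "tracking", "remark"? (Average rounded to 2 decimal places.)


Lengths: "apparent"=8, "pause"=5, "zero"=4, "final"=5, "story"=5, "rid"=3, "tracking"=8, "remark"=6
Sum = 44, Count = 8
Average = 44/8 = 5.50
= avg=5.50, min=3, max=8


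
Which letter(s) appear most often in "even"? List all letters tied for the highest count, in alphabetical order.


Word: "even"
Letter counts:
  'e': 2
  'n': 1
  'v': 1
Maximum count = 2
Most frequent = 'e' (2 times each)


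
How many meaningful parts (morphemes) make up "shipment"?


Word: "shipment"
Morphemes: ship / -ment
Each morpheme carries meaning
= 2 morphemes


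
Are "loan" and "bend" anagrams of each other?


Word 1: "loan" → sorted: alno
Word 2: "bend" → sorted: bden
Same letters? alno != bden
Anagram = No


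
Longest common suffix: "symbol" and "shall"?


Word 1: "symbol"
Word 2: "shall"
Comparing from end:
  Pos -1: 'l' == 'l'
  Pos -2: 'o' != 'l' (stop)
LCS = "l" (length 1)


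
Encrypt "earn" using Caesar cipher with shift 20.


Word: "earn"
Shift: 20
Each letter → (letter + shift) mod 26:
  'e' (4) + 20 = 24 → 'y'
  'a' (0) + 20 = 20 → 'u'
  'r' (17) + 20 = 11 → 'l'
  'n' (13) + 20 = 7 → 'h'
Result = "yulh"


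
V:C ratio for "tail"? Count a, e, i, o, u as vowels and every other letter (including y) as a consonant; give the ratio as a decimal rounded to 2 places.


Word: "tail"
Vowels (a,e,i,o,u): 2
Consonants: 2
Ratio = 2/2
= 1.00


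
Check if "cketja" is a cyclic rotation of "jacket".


Word: "jacket", Candidate: "cketja"
Method: check if candidate is substring of word+word
"jacketjacket" contains "cketja"? Yes
Is rotation = Yes


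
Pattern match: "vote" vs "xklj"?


Pattern of "vote": [0, 1, 2, 3]
Pattern of "xklj": [0, 1, 2, 3]
Patterns match
Same pattern = Yes


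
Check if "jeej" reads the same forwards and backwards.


Word: "jeej"
Reversed: "jeej"
Forward == Backward? jeej == jeej
Palindrome = Yes


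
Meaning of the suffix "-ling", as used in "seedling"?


Suffix: -ling
Example: seedling (seed + -ling)
Meaning = small / young


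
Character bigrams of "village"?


Word: "village" (length 7)
Number of bigrams = 7 - 2 + 1 = 6
  Position 0: "vi"
  Position 1: "il"
  Position 2: "ll"
  Position 3: "la"
  Position 4: "ag"
  Position 5: "ge"
Bigrams = "vi", "il", "ll", "la", "ag", "ge"


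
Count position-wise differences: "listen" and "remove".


Comparing character by character (same length = 6):
  Pos 0: 'l' vs 'r' !=
  Pos 1: 'i' vs 'e' !=
  Pos 2: 's' vs 'm' !=
  Pos 3: 't' vs 'o' !=
  Pos 4: 'e' vs 'v' !=
  Pos 5: 'n' vs 'e' !=
Hamming distance = 6


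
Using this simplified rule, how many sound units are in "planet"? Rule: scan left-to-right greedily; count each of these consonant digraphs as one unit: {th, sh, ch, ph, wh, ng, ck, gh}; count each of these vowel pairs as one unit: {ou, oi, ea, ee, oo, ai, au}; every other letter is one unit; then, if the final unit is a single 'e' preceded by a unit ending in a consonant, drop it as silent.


Word: "planet" (6 letters)
Left-to-right scan:
  [1] 'p' (letter)
  [2] 'l' (letter)
  [3] 'a' (letter)
  [4] 'n' (letter)
  [5] 'e' (letter)
  [6] 't' (letter)
Units from scan: 6
Sound units = 6 units


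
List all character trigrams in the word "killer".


Word: "killer" (length 6)
Number of trigrams = 6 - 3 + 1 = 4
  Position 0: "kil"
  Position 1: "ill"
  Position 2: "lle"
  Position 3: "ler"
Trigrams = "kil", "ill", "lle", "ler"


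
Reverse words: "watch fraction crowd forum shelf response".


Original: "watch fraction crowd forum shelf response"
Words (1..n): watch | fraction | crowd | forum | shelf | response
Reversed (n..1): response | shelf | forum | crowd | fraction | watch
Result = "response shelf forum crowd fraction watch"


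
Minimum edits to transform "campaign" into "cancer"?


Word 1: "campaign" (length 8)
Word 2: "cancer" (length 6)
One optimal edit sequence (insert/delete/substitute each cost 1):
  1. keep 'c'
  2. keep 'a'
  3. delete 'm'  (+1)
  4. delete 'p'  (+1)
  5. substitute 'a' -> 'n'  (+1)
  6. substitute 'i' -> 'c'  (+1)
  7. substitute 'g' -> 'e'  (+1)
  8. substitute 'n' -> 'r'  (+1)
Total edit operations: 6
Edit distance = 6


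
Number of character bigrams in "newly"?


Word: "newly" (length 5)
Number of 2-grams = length - 2 + 1 = 5 - 2 + 1
= 4


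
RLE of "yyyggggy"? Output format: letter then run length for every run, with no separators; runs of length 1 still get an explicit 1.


String: "yyyggggy"
Scanning for consecutive runs:
  'y' x 3
  'g' x 4
  'y' x 1
RLE = "y3g4y1"


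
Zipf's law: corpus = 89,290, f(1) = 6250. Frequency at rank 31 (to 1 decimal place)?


Zipf's law: f(r) = f(1) / r
f(1) = 6250
f(31) = 6250 / 31
= 201.6 occurrences


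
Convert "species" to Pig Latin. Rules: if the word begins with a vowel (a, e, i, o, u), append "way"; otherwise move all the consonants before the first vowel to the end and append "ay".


Word: "species"
Starts with consonant(s) → move to end, add 'ay'
Consonant cluster: "sp"
Pig Latin = "eciesspay"


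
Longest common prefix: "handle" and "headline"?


Word 1: "handle"
Word 2: "headline"
Comparing from start:
  Pos 0: 'h' == 'h'
  Pos 1: 'a' != 'e' (stop)
LCP = "h" (length 1)


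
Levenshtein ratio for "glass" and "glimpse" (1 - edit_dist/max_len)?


Word 1: "glass" (length 5)
Word 2: "glimpse" (length 7)
One optimal edit sequence:
  1. keep 'g'
  2. keep 'l'
  3. insert 'i'  (+1)
  4. insert 'm'  (+1)
  5. substitute 'a' -> 'p'  (+1)
  6. keep 's'
  7. substitute 's' -> 'e'  (+1)
Edit distance = 4
Max length = max(5, 7) = 7
Similarity = 1 - 4/7
= 0.4286


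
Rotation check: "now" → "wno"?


Word: "now", Candidate: "wno"
Method: check if candidate is substring of word+word
"nownow" contains "wno"? Yes
Is rotation = Yes


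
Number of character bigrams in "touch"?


Word: "touch" (length 5)
Number of 2-grams = length - 2 + 1 = 5 - 2 + 1
= 4


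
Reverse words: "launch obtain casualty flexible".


Original: "launch obtain casualty flexible"
Words (1..n): launch | obtain | casualty | flexible
Reversed (n..1): flexible | casualty | obtain | launch
Result = "flexible casualty obtain launch"


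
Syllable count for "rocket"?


Word: "rocket"
Syllable breakdown: rock / et
Counting: 2 parts
= 2 syllables


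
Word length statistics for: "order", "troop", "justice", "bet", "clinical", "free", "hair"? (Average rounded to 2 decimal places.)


Lengths: "order"=5, "troop"=5, "justice"=7, "bet"=3, "clinical"=8, "free"=4, "hair"=4
Sum = 36, Count = 7
Average = 36/7 = 5.14
= avg=5.14, min=3, max=8


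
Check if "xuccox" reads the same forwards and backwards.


Word: "xuccox"
Reversed: "xoccux"
Forward == Backward? xuccox != xoccux
Palindrome = No


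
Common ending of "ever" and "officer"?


Word 1: "ever"
Word 2: "officer"
Comparing from end:
  Pos -1: 'r' == 'r'
  Pos -2: 'e' == 'e'
  Pos -3: 'v' != 'c' (stop)
LCS = "er" (length 2)


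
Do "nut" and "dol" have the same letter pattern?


Pattern of "nut": [0, 1, 2]
Pattern of "dol": [0, 1, 2]
Patterns match
Same pattern = Yes


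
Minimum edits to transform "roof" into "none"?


Word 1: "roof" (length 4)
Word 2: "none" (length 4)
One optimal edit sequence (insert/delete/substitute each cost 1):
  1. substitute 'r' -> 'n'  (+1)
  2. keep 'o'
  3. substitute 'o' -> 'n'  (+1)
  4. substitute 'f' -> 'e'  (+1)
Total edit operations: 3
Edit distance = 3


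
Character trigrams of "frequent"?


Word: "frequent" (length 8)
Number of trigrams = 8 - 3 + 1 = 6
  Position 0: "fre"
  Position 1: "req"
  Position 2: "equ"
  Position 3: "que"
  Position 4: "uen"
  Position 5: "ent"
Trigrams = "fre", "req", "equ", "que", "uen", "ent"


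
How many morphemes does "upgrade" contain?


Word: "upgrade"
Morphemes: up- / grade
Each morpheme carries meaning
= 2 morphemes


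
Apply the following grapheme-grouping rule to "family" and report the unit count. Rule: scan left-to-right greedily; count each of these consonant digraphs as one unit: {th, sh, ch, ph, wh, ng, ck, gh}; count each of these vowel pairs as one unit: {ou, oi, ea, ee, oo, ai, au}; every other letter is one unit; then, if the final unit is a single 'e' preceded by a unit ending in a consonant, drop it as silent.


Word: "family" (6 letters)
Left-to-right scan:
  1. 'f' (letter)
  2. 'a' (letter)
  3. 'm' (letter)
  4. 'i' (letter)
  5. 'l' (letter)
  6. 'y' (letter)
Units from scan: 6
Sound units = 6 units


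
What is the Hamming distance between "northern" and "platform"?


Comparing character by character (same length = 8):
  Pos 0: 'n' vs 'p' !=
  Pos 1: 'o' vs 'l' !=
  Pos 2: 'r' vs 'a' !=
  Pos 3: 't' vs 't' =
  Pos 4: 'h' vs 'f' !=
  Pos 5: 'e' vs 'o' !=
  Pos 6: 'r' vs 'r' =
  Pos 7: 'n' vs 'm' !=
Hamming distance = 6


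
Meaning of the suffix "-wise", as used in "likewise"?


Suffix: -wise
Example: likewise = like + -wise
Meaning = in the manner of


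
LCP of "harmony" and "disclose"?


Word 1: "harmony"
Word 2: "disclose"
Comparing from start:
  Pos 0: 'h' != 'd' (stop)
LCP = "" (length 0)


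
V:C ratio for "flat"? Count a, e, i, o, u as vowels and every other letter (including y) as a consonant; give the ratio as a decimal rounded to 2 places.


Word: "flat"
Vowels (a,e,i,o,u): 1
Consonants: 3
Ratio = 1/3
= 0.33


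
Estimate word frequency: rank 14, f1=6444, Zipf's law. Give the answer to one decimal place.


Zipf's law: f(r) = f(1) / r
f(1) = 6444
f(14) = 6444 / 14
= 460.3 occurrences


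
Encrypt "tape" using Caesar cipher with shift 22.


Word: "tape"
Shift: 22
Each letter → (letter + shift) mod 26:
  't' (19) + 22 = 15 → 'p'
  'a' (0) + 22 = 22 → 'w'
  'p' (15) + 22 = 11 → 'l'
  'e' (4) + 22 = 0 → 'a'
Result = "pwla"


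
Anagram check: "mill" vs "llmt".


Word 1: "mill" → sorted: illm
Word 2: "llmt" → sorted: llmt
Same letters? illm != llmt
Anagram = No


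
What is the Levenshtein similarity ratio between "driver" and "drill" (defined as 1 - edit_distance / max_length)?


Word 1: "driver" (length 6)
Word 2: "drill" (length 5)
One optimal edit sequence:
  1. keep 'd'
  2. keep 'r'
  3. keep 'i'
  4. delete 'v'  (+1)
  5. substitute 'e' -> 'l'  (+1)
  6. substitute 'r' -> 'l'  (+1)
Edit distance = 3
Max length = max(6, 5) = 6
Similarity = 1 - 3/6
= 0.5000


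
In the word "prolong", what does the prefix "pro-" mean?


Prefix: pro-
Example: prolong (pro- + long)
Meaning = forward / in favor of


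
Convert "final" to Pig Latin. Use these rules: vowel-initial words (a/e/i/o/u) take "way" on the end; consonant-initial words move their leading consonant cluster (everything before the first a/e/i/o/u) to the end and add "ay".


Word: "final"
Starts with consonant(s) → move to end, add 'ay'
Consonant cluster: "f"
Pig Latin = "inalfay"


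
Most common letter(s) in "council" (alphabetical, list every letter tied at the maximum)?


Word: "council"
Letter counts:
  'c': 2
  'i': 1
  'l': 1
  'n': 1
  'o': 1
  'u': 1
Maximum count = 2
Most frequent = 'c' (2 times each)


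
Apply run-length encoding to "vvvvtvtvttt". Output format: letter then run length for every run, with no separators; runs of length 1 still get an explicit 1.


String: "vvvvtvtvttt"
Scanning for consecutive runs:
  'v' x 4
  't' x 1
  'v' x 1
  't' x 1
  'v' x 1
  't' x 3
RLE = "v4t1v1t1v1t3"


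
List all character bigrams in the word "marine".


Word: "marine" (length 6)
Number of bigrams = 6 - 2 + 1 = 5
  Position 0: "ma"
  Position 1: "ar"
  Position 2: "ri"
  Position 3: "in"
  Position 4: "ne"
Bigrams = "ma", "ar", "ri", "in", "ne"


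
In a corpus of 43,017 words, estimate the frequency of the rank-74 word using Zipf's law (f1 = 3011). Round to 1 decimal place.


Zipf's law: f(r) = f(1) / r
f(1) = 3011
f(74) = 3011 / 74
= 40.7 occurrences


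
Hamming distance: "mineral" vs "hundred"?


Comparing character by character (same length = 7):
  Pos 0: 'm' vs 'h' !=
  Pos 1: 'i' vs 'u' !=
  Pos 2: 'n' vs 'n' =
  Pos 3: 'e' vs 'd' !=
  Pos 4: 'r' vs 'r' =
  Pos 5: 'a' vs 'e' !=
  Pos 6: 'l' vs 'd' !=
Hamming distance = 5


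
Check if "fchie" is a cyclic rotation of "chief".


Word: "chief", Candidate: "fchie"
Method: check if candidate is substring of word+word
"chiefchief" contains "fchie"? Yes
Is rotation = Yes


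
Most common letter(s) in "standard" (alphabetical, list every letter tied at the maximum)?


Word: "standard"
Letter counts:
  'a': 2
  'd': 2
  'n': 1
  'r': 1
  's': 1
  't': 1
Maximum count = 2
Most frequent = 'a', 'd' (2 times each)


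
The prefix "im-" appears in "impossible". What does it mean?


Prefix: im-
Example: impossible (im- + possible)
Meaning = not / into


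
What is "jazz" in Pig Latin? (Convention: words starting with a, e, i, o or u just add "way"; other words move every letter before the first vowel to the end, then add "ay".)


Word: "jazz"
Starts with consonant(s) → move to end, add 'ay'
Consonant cluster: "j"
Pig Latin = "azzjay"


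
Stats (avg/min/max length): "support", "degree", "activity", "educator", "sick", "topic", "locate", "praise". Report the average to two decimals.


Lengths: "support"=7, "degree"=6, "activity"=8, "educator"=8, "sick"=4, "topic"=5, "locate"=6, "praise"=6
Sum = 50, Count = 8
Average = 50/8 = 6.25
= avg=6.25, min=4, max=8


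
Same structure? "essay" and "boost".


Pattern of "essay": [0, 1, 1, 2, 3]
Pattern of "boost": [0, 1, 1, 2, 3]
Patterns match
Same pattern = Yes


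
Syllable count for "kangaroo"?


Word: "kangaroo"
Syllable breakdown: kan | ga | roo
Counting: 3 parts
= 3 syllables


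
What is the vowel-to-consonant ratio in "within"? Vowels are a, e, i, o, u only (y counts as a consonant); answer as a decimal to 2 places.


Word: "within"
Vowels (a,e,i,o,u): 2
Consonants: 4
Ratio = 2/4
= 0.50


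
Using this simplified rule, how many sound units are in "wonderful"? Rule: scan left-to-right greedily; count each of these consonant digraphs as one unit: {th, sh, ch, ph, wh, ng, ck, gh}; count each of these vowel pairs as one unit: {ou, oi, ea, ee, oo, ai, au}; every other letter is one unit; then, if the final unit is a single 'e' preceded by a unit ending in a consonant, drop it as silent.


Word: "wonderful" (9 letters)
Left-to-right scan:
  (1) 'w' (letter)
  (2) 'o' (letter)
  (3) 'n' (letter)
  (4) 'd' (letter)
  (5) 'e' (letter)
  (6) 'r' (letter)
  (7) 'f' (letter)
  (8) 'u' (letter)
  (9) 'l' (letter)
Units from scan: 9
Sound units = 9 units


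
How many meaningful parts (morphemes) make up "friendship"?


Word: "friendship"
Morphemes: friend + -ship
Each morpheme carries meaning
= 2 morphemes


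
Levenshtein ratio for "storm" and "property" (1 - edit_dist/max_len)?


Word 1: "storm" (length 5)
Word 2: "property" (length 8)
One optimal edit sequence:
  1. substitute 's' -> 'p'  (+1)
  2. substitute 't' -> 'r'  (+1)
  3. keep 'o'
  4. insert 'p'  (+1)
  5. insert 'e'  (+1)
  6. keep 'r'
  7. insert 't'  (+1)
  8. substitute 'm' -> 'y'  (+1)
Edit distance = 6
Max length = max(5, 8) = 8
Similarity = 1 - 6/8
= 0.2500


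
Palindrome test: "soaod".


Word: "soaod"
Reversed: "doaos"
Forward == Backward? soaod != doaos
Palindrome = No


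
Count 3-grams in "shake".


Word: "shake" (length 5)
Number of 3-grams = length - 3 + 1 = 5 - 3 + 1
= 3


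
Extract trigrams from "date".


Word: "date" (length 4)
Number of trigrams = 4 - 3 + 1 = 2
  Position 0: "dat"
  Position 1: "ate"
Trigrams = "dat", "ate"


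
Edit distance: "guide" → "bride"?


Word 1: "guide" (length 5)
Word 2: "bride" (length 5)
One optimal edit sequence (insert/delete/substitute each cost 1):
  1. substitute 'g' -> 'b'  (+1)
  2. substitute 'u' -> 'r'  (+1)
  3. keep 'i'
  4. keep 'd'
  5. keep 'e'
Total edit operations: 2
Edit distance = 2


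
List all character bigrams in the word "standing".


Word: "standing" (length 8)
Number of bigrams = 8 - 2 + 1 = 7
  Position 0: "st"
  Position 1: "ta"
  Position 2: "an"
  Position 3: "nd"
  Position 4: "di"
  Position 5: "in"
  Position 6: "ng"
Bigrams = "st", "ta", "an", "nd", "di", "in", "ng"


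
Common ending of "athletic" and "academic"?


Word 1: "athletic"
Word 2: "academic"
Comparing from end:
  Pos -1: 'c' == 'c'
  Pos -2: 'i' == 'i'
  Pos -3: 't' != 'm' (stop)
LCS = "ic" (length 2)


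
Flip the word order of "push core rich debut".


Original: "push core rich debut"
Words (1..n): push | core | rich | debut
Reversed (n..1): debut | rich | core | push
Result = "debut rich core push"


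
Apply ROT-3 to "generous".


Word: "generous"
Shift: 3
Each letter → (letter + shift) mod 26:
  'g' (6) + 3 = 9 → 'j'
  'e' (4) + 3 = 7 → 'h'
  'n' (13) + 3 = 16 → 'q'
  'e' (4) + 3 = 7 → 'h'
  'r' (17) + 3 = 20 → 'u'
  'o' (14) + 3 = 17 → 'r'
  'u' (20) + 3 = 23 → 'x'
  's' (18) + 3 = 21 → 'v'
Result = "jhqhurxv"


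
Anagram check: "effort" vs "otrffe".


Word 1: "effort" → sorted: effort
Word 2: "otrffe" → sorted: effort
Same letters? effort == effort
Anagram = Yes


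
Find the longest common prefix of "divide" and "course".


Word 1: "divide"
Word 2: "course"
Comparing from start:
  Pos 0: 'd' != 'c' (stop)
LCP = "" (length 0)


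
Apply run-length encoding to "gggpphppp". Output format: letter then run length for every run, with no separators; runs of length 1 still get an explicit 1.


String: "gggpphppp"
Scanning for consecutive runs:
  'g' x 3
  'p' x 2
  'h' x 1
  'p' x 3
RLE = "g3p2h1p3"


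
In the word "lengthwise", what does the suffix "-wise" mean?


Suffix: -wise
Example: lengthwise (length + -wise)
Meaning = in the manner of


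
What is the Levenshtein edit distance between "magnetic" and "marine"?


Word 1: "magnetic" (length 8)
Word 2: "marine" (length 6)
One optimal edit sequence (insert/delete/substitute each cost 1):
  1. keep 'm'
  2. keep 'a'
  3. insert 'r'  (+1)
  4. substitute 'g' -> 'i'  (+1)
  5. keep 'n'
  6. keep 'e'
  7. delete 't'  (+1)
  8. delete 'i'  (+1)
  9. delete 'c'  (+1)
Total edit operations: 5
Edit distance = 5


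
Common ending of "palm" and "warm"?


Word 1: "palm"
Word 2: "warm"
Comparing from end:
  Pos -1: 'm' == 'm'
  Pos -2: 'l' != 'r' (stop)
LCS = "m" (length 1)


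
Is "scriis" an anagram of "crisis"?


Word 1: "crisis" → sorted: ciirss
Word 2: "scriis" → sorted: ciirss
Same letters? ciirss == ciirss
Anagram = Yes


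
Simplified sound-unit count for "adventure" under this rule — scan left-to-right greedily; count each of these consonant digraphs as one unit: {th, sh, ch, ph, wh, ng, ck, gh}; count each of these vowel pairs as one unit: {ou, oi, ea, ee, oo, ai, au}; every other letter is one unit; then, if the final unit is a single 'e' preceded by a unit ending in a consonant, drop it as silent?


Word: "adventure" (9 letters)
Left-to-right scan:
  1. 'a' (letter)
  2. 'd' (letter)
  3. 'v' (letter)
  4. 'e' (letter)
  5. 'n' (letter)
  6. 't' (letter)
  7. 'u' (letter)
  8. 'r' (letter)
  9. 'e' (letter)
Units from scan: 9
Final unit is 'e' after a consonant -> drop as silent (-1)
Sound units = 8 units


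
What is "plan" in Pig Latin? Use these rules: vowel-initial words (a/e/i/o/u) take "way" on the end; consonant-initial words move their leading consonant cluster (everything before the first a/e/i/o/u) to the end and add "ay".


Word: "plan"
Starts with consonant(s) → move to end, add 'ay'
Consonant cluster: "pl"
Pig Latin = "anplay"


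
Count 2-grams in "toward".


Word: "toward" (length 6)
Number of 2-grams = length - 2 + 1 = 6 - 2 + 1
= 5


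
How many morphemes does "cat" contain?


Word: "cat"
Morphemes: cat
Each morpheme carries meaning
= 1 morpheme


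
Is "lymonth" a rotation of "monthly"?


Word: "monthly", Candidate: "lymonth"
Method: check if candidate is substring of word+word
"monthlymonthly" contains "lymonth"? Yes
Is rotation = Yes


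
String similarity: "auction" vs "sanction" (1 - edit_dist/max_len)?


Word 1: "auction" (length 7)
Word 2: "sanction" (length 8)
One optimal edit sequence:
  1. insert 's'  (+1)
  2. keep 'a'
  3. substitute 'u' -> 'n'  (+1)
  4. keep 'c'
  5. keep 't'
  6. keep 'i'
  7. keep 'o'
  8. keep 'n'
Edit distance = 2
Max length = max(7, 8) = 8
Similarity = 1 - 2/8
= 0.7500


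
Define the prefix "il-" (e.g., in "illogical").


Prefix: il-
As in: illogical -> il- + logical
Meaning = not


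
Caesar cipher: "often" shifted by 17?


Word: "often"
Shift: 17
Each letter → (letter + shift) mod 26:
  'o' (14) + 17 = 5 → 'f'
  'f' (5) + 17 = 22 → 'w'
  't' (19) + 17 = 10 → 'k'
  'e' (4) + 17 = 21 → 'v'
  'n' (13) + 17 = 4 → 'e'
Result = "fwkve"


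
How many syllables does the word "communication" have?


Word: "communication"
Syllable breakdown: com | mu | ni | ca | tion
Counting: 5 parts
= 5 syllables


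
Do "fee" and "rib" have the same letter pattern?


Pattern of "fee": [0, 1, 1]
Pattern of "rib": [0, 1, 2]
Patterns do not match
Same pattern = No


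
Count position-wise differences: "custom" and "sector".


Comparing character by character (same length = 6):
  Pos 0: 'c' vs 's' !=
  Pos 1: 'u' vs 'e' !=
  Pos 2: 's' vs 'c' !=
  Pos 3: 't' vs 't' =
  Pos 4: 'o' vs 'o' =
  Pos 5: 'm' vs 'r' !=
Hamming distance = 4


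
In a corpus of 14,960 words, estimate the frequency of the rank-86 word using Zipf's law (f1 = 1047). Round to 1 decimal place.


Zipf's law: f(r) = f(1) / r
f(1) = 1047
f(86) = 1047 / 86
= 12.2 occurrences


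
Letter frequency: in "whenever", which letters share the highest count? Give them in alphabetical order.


Word: "whenever"
Letter counts:
  'e': 3
  'h': 1
  'n': 1
  'r': 1
  'v': 1
  'w': 1
Maximum count = 3
Most frequent = 'e' (3 times each)


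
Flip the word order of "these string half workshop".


Original: "these string half workshop"
Words (1..n): these | string | half | workshop
Reversed (n..1): workshop | half | string | these
Result = "workshop half string these"


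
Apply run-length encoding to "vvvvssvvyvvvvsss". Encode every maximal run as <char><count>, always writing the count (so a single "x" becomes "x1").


String: "vvvvssvvyvvvvsss"
Scanning for consecutive runs:
  'v' x 4
  's' x 2
  'v' x 2
  'y' x 1
  'v' x 4
  's' x 3
RLE = "v4s2v2y1v4s3"


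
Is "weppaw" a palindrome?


Word: "weppaw"
Reversed: "wappew"
Forward == Backward? weppaw != wappew
Palindrome = No


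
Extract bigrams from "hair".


Word: "hair" (length 4)
Number of bigrams = 4 - 2 + 1 = 3
  Position 0: "ha"
  Position 1: "ai"
  Position 2: "ir"
Bigrams = "ha", "ai", "ir"


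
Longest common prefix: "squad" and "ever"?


Word 1: "squad"
Word 2: "ever"
Comparing from start:
  Pos 0: 's' != 'e' (stop)
LCP = "" (length 0)


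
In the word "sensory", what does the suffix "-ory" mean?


Suffix: -ory
As in: sensory -> sense + -ory, with a spelling change
Meaning = relating to / place for


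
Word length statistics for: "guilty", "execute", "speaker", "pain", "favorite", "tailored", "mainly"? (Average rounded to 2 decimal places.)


Lengths: "guilty"=6, "execute"=7, "speaker"=7, "pain"=4, "favorite"=8, "tailored"=8, "mainly"=6
Sum = 46, Count = 7
Average = 46/7 = 6.57
= avg=6.57, min=4, max=8


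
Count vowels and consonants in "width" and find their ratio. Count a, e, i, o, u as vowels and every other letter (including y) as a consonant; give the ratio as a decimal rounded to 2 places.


Word: "width"
Vowels (a,e,i,o,u): 1
Consonants: 4
Ratio = 1/4
= 0.25


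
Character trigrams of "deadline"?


Word: "deadline" (length 8)
Number of trigrams = 8 - 3 + 1 = 6
  Position 0: "dea"
  Position 1: "ead"
  Position 2: "adl"
  Position 3: "dli"
  Position 4: "lin"
  Position 5: "ine"
Trigrams = "dea", "ead", "adl", "dli", "lin", "ine"


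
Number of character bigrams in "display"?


Word: "display" (length 7)
Number of 2-grams = length - 2 + 1 = 7 - 2 + 1
= 6


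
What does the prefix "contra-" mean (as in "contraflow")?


Prefix: contra-
Example: contraflow (contra- + flow)
Meaning = against


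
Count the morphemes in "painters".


Word: "painters"
Morphemes: paint / -er / -s
Each morpheme carries meaning
= 3 morphemes


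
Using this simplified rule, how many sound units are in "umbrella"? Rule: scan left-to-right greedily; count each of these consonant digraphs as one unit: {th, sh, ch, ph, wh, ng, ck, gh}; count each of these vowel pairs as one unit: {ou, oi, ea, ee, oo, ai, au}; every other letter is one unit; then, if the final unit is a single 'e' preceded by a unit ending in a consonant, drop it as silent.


Word: "umbrella" (8 letters)
Left-to-right scan:
  [1] 'u' (letter)
  [2] 'm' (letter)
  [3] 'b' (letter)
  [4] 'r' (letter)
  [5] 'e' (letter)
  [6] 'l' (letter)
  [7] 'l' (letter)
  [8] 'a' (letter)
Units from scan: 8
Sound units = 8 units


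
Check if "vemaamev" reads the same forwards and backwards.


Word: "vemaamev"
Reversed: "vemaamev"
Forward == Backward? vemaamev == vemaamev
Palindrome = Yes


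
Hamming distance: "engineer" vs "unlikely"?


Comparing character by character (same length = 8):
  Pos 0: 'e' vs 'u' !=
  Pos 1: 'n' vs 'n' =
  Pos 2: 'g' vs 'l' !=
  Pos 3: 'i' vs 'i' =
  Pos 4: 'n' vs 'k' !=
  Pos 5: 'e' vs 'e' =
  Pos 6: 'e' vs 'l' !=
  Pos 7: 'r' vs 'y' !=
Hamming distance = 5


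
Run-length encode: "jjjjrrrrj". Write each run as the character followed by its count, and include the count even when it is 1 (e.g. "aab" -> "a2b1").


String: "jjjjrrrrj"
Scanning for consecutive runs:
  'j' x 4
  'r' x 4
  'j' x 1
RLE = "j4r4j1"


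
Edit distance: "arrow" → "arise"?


Word 1: "arrow" (length 5)
Word 2: "arise" (length 5)
One optimal edit sequence (insert/delete/substitute each cost 1):
  1. keep 'a'
  2. keep 'r'
  3. substitute 'r' -> 'i'  (+1)
  4. substitute 'o' -> 's'  (+1)
  5. substitute 'w' -> 'e'  (+1)
Total edit operations: 3
Edit distance = 3


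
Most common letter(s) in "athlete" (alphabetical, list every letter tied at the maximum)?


Word: "athlete"
Letter counts:
  'a': 1
  'e': 2
  'h': 1
  'l': 1
  't': 2
Maximum count = 2
Most frequent = 'e', 't' (2 times each)


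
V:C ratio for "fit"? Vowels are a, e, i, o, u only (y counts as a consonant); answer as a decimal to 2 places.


Word: "fit"
Vowels (a,e,i,o,u): 1
Consonants: 2
Ratio = 1/2
= 0.50


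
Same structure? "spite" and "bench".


Pattern of "spite": [0, 1, 2, 3, 4]
Pattern of "bench": [0, 1, 2, 3, 4]
Patterns match
Same pattern = Yes


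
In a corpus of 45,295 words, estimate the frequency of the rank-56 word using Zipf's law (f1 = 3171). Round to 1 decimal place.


Zipf's law: f(r) = f(1) / r
f(1) = 3171
f(56) = 3171 / 56
= 56.6 occurrences


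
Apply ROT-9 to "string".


Word: "string"
Shift: 9
Each letter → (letter + shift) mod 26:
  's' (18) + 9 = 1 → 'b'
  't' (19) + 9 = 2 → 'c'
  'r' (17) + 9 = 0 → 'a'
  'i' (8) + 9 = 17 → 'r'
  'n' (13) + 9 = 22 → 'w'
  'g' (6) + 9 = 15 → 'p'
Result = "bcarwp"


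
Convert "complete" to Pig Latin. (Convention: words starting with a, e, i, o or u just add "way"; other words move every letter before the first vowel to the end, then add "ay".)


Word: "complete"
Starts with consonant(s) → move to end, add 'ay'
Consonant cluster: "c"
Pig Latin = "ompletecay"


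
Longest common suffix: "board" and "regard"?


Word 1: "board"
Word 2: "regard"
Comparing from end:
  Pos -1: 'd' == 'd'
  Pos -2: 'r' == 'r'
  Pos -3: 'a' == 'a'
  Pos -4: 'o' != 'g' (stop)
LCS = "ard" (length 3)


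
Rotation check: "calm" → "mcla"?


Word: "calm", Candidate: "mcla"
Method: check if candidate is substring of word+word
"calmcalm" contains "mcla"? No
Is rotation = No


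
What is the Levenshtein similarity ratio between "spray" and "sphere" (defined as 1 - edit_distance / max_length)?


Word 1: "spray" (length 5)
Word 2: "sphere" (length 6)
One optimal edit sequence:
  1. keep 's'
  2. keep 'p'
  3. insert 'h'  (+1)
  4. substitute 'r' -> 'e'  (+1)
  5. substitute 'a' -> 'r'  (+1)
  6. substitute 'y' -> 'e'  (+1)
Edit distance = 4
Max length = max(5, 6) = 6
Similarity = 1 - 4/6
= 0.3333


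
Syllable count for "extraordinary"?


Word: "extraordinary"
Syllable breakdown: ex-traor-di-nar-y
Counting: 5 parts
= 5 syllables


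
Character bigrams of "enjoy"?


Word: "enjoy" (length 5)
Number of bigrams = 5 - 2 + 1 = 4
  Position 0: "en"
  Position 1: "nj"
  Position 2: "jo"
  Position 3: "oy"
Bigrams = "en", "nj", "jo", "oy"


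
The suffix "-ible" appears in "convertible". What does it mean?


Suffix: -ible
Example: convertible = convert + -ible
Meaning = capable of


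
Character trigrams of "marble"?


Word: "marble" (length 6)
Number of trigrams = 6 - 3 + 1 = 4
  Position 0: "mar"
  Position 1: "arb"
  Position 2: "rbl"
  Position 3: "ble"
Trigrams = "mar", "arb", "rbl", "ble"


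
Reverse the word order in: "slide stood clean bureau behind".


Original: "slide stood clean bureau behind"
Words (1..n): slide | stood | clean | bureau | behind
Reversed (n..1): behind | bureau | clean | stood | slide
Result = "behind bureau clean stood slide"


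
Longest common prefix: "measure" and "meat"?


Word 1: "measure"
Word 2: "meat"
Comparing from start:
  Pos 0: 'm' == 'm'
  Pos 1: 'e' == 'e'
  Pos 2: 'a' == 'a'
  Pos 3: 's' != 't' (stop)
LCP = "mea" (length 3)


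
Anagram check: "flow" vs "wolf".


Word 1: "flow" → sorted: flow
Word 2: "wolf" → sorted: flow
Same letters? flow == flow
Anagram = Yes


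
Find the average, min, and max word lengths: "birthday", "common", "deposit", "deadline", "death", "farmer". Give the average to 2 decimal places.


Lengths: "birthday"=8, "common"=6, "deposit"=7, "deadline"=8, "death"=5, "farmer"=6
Sum = 40, Count = 6
Average = 40/6 = 6.67
= avg=6.67, min=5, max=8


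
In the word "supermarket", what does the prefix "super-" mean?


Prefix: super-
Example: supermarket = super- + market
Meaning = above / beyond


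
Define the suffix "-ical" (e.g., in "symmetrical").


Suffix: -ical
As in: symmetrical -> symmetry + -ical, with a spelling change
Meaning = relating to


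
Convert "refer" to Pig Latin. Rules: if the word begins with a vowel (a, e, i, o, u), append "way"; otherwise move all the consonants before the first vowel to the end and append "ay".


Word: "refer"
Starts with consonant(s) → move to end, add 'ay'
Consonant cluster: "r"
Pig Latin = "eferray"


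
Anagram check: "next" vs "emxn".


Word 1: "next" → sorted: entx
Word 2: "emxn" → sorted: emnx
Same letters? entx != emnx
Anagram = No


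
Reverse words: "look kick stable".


Original: "look kick stable"
Words (1..n): look | kick | stable
Reversed (n..1): stable | kick | look
Result = "stable kick look"


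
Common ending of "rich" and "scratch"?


Word 1: "rich"
Word 2: "scratch"
Comparing from end:
  Pos -1: 'h' == 'h'
  Pos -2: 'c' == 'c'
  Pos -3: 'i' != 't' (stop)
LCS = "ch" (length 2)


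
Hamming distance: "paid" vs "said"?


Comparing character by character (same length = 4):
  Pos 0: 'p' vs 's' !=
  Pos 1: 'a' vs 'a' =
  Pos 2: 'i' vs 'i' =
  Pos 3: 'd' vs 'd' =
Hamming distance = 1


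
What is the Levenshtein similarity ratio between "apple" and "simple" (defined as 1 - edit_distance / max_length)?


Word 1: "apple" (length 5)
Word 2: "simple" (length 6)
One optimal edit sequence:
  1. insert 's'  (+1)
  2. substitute 'a' -> 'i'  (+1)
  3. substitute 'p' -> 'm'  (+1)
  4. keep 'p'
  5. keep 'l'
  6. keep 'e'
Edit distance = 3
Max length = max(5, 6) = 6
Similarity = 1 - 3/6
= 0.5000


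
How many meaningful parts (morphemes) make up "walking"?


Word: "walking"
Morphemes: walk | -ing
Each morpheme carries meaning
= 2 morphemes


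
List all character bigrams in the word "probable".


Word: "probable" (length 8)
Number of bigrams = 8 - 2 + 1 = 7
  Position 0: "pr"
  Position 1: "ro"
  Position 2: "ob"
  Position 3: "ba"
  Position 4: "ab"
  Position 5: "bl"
  Position 6: "le"
Bigrams = "pr", "ro", "ob", "ba", "ab", "bl", "le"


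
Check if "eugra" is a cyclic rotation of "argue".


Word: "argue", Candidate: "eugra"
Method: check if candidate is substring of word+word
"argueargue" contains "eugra"? No
Is rotation = No


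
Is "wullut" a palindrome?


Word: "wullut"
Reversed: "tulluw"
Forward == Backward? wullut != tulluw
Palindrome = No


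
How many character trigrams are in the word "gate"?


Word: "gate" (length 4)
Number of 3-grams = length - 3 + 1 = 4 - 3 + 1
= 2


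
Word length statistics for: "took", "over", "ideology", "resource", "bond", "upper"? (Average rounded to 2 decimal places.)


Lengths: "took"=4, "over"=4, "ideology"=8, "resource"=8, "bond"=4, "upper"=5
Sum = 33, Count = 6
Average = 33/6 = 5.50
= avg=5.50, min=4, max=8


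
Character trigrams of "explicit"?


Word: "explicit" (length 8)
Number of trigrams = 8 - 3 + 1 = 6
  Position 0: "exp"
  Position 1: "xpl"
  Position 2: "pli"
  Position 3: "lic"
  Position 4: "ici"
  Position 5: "cit"
Trigrams = "exp", "xpl", "pli", "lic", "ici", "cit"
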